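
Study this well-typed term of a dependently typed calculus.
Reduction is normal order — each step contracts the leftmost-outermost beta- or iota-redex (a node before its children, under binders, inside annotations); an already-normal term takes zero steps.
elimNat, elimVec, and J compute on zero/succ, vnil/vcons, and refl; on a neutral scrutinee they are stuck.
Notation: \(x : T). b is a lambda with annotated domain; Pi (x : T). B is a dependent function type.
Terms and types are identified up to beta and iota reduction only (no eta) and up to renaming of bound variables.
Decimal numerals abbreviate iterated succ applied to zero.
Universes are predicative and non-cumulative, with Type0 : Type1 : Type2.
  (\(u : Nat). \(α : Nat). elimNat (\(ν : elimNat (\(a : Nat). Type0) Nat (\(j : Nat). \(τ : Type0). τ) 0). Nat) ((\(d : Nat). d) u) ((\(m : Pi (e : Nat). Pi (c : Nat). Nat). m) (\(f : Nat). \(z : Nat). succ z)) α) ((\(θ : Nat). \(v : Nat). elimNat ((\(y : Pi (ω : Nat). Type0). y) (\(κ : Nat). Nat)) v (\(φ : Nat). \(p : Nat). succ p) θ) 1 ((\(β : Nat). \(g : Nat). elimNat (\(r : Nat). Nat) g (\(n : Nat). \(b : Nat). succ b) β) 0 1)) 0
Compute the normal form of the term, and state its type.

reduced normal form:
  2
type:
  Nat


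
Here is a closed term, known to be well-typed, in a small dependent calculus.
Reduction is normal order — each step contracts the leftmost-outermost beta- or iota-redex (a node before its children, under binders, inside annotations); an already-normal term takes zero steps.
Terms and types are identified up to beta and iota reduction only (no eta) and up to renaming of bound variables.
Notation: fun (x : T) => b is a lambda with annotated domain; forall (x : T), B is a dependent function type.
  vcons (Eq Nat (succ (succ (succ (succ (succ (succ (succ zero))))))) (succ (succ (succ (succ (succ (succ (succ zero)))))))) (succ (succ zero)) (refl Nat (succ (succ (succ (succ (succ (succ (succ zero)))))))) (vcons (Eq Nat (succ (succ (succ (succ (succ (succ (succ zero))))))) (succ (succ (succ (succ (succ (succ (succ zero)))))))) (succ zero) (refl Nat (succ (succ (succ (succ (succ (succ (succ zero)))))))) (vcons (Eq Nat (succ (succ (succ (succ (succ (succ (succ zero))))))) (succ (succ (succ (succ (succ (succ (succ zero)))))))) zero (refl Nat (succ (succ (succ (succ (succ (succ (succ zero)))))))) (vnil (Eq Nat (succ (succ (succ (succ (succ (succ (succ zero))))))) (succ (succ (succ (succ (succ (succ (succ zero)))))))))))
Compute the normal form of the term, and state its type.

normal form:
  vcons (Eq Nat (succ (succ (succ (succ (succ (succ (succ zero))))))) (succ (succ (succ (succ (succ (succ (succ zero)))))))) (succ (succ zero)) (refl Nat (succ (succ (succ (succ (succ (succ (succ zero)))))))) (vcons (Eq Nat (succ (succ (succ (succ (succ (succ (succ zero))))))) (succ (succ (succ (succ (succ (succ (succ zero)))))))) (succ zero) (refl Nat (succ (succ (succ (succ (succ (succ (succ zero)))))))) (vcons (Eq Nat (succ (succ (succ (succ (succ (succ (succ zero))))))) (succ (succ (succ (succ (succ (succ (succ zero)))))))) zero (refl Nat (succ (succ (succ (succ (succ (succ (succ zero)))))))) (vnil (Eq Nat (succ (succ (succ (succ (succ (succ (succ zero))))))) (succ (succ (succ (succ (succ (succ (succ zero)))))))))))
inferred type:
  Vec (Eq Nat (succ (succ (succ (succ (succ (succ (succ zero))))))) (succ (succ (succ (succ (succ (succ (succ zero)))))))) (succ (succ (succ zero)))


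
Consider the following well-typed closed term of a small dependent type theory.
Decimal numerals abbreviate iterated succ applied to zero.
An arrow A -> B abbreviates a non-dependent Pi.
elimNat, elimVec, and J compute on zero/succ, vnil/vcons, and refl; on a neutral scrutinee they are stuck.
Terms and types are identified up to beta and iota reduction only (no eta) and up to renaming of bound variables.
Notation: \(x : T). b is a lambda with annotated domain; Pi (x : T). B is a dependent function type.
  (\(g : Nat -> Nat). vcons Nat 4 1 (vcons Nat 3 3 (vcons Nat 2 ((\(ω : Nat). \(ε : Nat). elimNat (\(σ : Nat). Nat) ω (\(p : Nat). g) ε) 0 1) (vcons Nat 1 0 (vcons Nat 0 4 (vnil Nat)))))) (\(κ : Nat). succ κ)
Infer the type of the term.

type:
  Vec Nat 5


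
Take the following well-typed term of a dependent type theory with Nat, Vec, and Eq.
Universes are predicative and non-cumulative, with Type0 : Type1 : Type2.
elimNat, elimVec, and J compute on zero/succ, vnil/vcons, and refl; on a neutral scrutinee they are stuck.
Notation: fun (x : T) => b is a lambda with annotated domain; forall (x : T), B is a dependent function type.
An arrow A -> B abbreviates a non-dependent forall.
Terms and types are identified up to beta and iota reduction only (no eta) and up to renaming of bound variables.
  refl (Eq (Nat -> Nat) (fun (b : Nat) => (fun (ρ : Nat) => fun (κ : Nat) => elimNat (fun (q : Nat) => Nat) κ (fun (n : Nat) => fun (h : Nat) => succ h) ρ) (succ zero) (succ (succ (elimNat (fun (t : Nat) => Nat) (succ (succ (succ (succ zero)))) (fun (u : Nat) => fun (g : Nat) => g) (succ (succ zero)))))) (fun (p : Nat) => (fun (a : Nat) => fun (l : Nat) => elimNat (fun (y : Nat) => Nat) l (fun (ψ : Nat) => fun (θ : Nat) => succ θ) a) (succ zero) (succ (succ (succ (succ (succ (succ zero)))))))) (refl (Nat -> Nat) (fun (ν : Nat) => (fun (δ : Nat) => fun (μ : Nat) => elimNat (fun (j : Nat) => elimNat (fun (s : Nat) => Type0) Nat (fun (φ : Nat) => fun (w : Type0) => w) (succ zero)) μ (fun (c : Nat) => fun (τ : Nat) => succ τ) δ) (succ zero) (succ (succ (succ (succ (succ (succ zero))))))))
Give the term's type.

inferred type:
  Eq (Eq (Nat -> Nat) (fun (b : Nat) => succ (succ (succ (succ (succ (succ (succ zero))))))) (fun (ρ : Nat) => succ (succ (succ (succ (succ (succ (succ zero)))))))) (refl (Nat -> Nat) (fun (κ : Nat) => succ (succ (succ (succ (succ (succ (succ zero)))))))) (refl (Nat -> Nat) (fun (q : Nat) => succ (succ (succ (succ (succ (succ (succ zero))))))))


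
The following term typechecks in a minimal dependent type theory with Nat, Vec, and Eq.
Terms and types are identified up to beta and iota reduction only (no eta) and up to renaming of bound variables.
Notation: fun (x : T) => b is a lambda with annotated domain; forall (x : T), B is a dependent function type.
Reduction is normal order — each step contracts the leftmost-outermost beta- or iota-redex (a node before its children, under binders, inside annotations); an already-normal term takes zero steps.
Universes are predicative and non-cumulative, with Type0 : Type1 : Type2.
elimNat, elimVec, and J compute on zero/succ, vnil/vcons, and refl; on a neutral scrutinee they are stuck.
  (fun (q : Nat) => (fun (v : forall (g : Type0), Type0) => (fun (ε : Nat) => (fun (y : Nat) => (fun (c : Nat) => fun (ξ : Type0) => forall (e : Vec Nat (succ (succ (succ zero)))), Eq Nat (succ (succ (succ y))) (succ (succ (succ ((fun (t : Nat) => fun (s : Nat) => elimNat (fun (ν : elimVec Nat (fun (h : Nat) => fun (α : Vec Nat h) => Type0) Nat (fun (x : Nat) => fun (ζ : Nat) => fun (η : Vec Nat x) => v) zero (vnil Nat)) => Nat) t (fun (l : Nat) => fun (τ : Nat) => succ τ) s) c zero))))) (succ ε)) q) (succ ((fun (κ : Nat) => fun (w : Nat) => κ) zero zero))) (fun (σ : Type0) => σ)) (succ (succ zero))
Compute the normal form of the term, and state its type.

reduced normal form:
  fun (q : Type0) => forall (v : Vec Nat (succ (succ (succ zero)))), Eq Nat (succ (succ (succ (succ (succ zero))))) (succ (succ (succ (succ (succ zero)))))
the term's type:
  forall (q : Type0), Type0
observation: contracting a beta-redex first, the term normalizes in 10 steps.


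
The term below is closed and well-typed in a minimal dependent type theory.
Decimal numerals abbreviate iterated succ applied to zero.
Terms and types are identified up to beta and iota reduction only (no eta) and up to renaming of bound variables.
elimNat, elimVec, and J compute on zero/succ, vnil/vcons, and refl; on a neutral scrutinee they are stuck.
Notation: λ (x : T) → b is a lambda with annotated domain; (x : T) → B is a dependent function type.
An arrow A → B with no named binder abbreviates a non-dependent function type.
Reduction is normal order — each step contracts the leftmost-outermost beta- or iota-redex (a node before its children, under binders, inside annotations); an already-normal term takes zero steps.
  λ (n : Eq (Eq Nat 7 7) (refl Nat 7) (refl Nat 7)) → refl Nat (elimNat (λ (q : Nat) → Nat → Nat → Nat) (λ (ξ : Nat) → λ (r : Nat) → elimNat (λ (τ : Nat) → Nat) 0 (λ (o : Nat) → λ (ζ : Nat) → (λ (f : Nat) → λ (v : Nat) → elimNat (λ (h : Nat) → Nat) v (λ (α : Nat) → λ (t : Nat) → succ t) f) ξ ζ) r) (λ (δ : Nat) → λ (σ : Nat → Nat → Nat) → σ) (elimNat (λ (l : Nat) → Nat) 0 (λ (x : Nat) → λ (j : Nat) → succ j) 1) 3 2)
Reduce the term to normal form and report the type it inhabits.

resulting normal form:
  λ (n : Eq (Eq Nat 7 7) (refl Nat 7) (refl Nat 7)) → refl Nat 6
type:
  Eq (Eq Nat 7 7) (refl Nat 7) (refl Nat 7) → Eq Nat 6 6
observation: 39 normal-order steps separate the term from its normal form.


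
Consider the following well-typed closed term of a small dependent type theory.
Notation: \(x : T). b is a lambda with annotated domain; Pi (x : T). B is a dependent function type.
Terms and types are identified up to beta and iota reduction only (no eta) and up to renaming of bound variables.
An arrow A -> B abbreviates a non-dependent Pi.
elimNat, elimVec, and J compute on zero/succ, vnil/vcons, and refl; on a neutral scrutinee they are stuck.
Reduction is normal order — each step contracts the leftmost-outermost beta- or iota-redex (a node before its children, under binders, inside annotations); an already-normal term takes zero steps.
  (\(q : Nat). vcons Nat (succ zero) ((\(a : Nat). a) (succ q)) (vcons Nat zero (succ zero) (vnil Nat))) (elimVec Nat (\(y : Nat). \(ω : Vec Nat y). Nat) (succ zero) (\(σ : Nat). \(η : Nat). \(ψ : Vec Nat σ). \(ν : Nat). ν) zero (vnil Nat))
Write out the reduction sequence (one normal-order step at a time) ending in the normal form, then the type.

normal-order reduction:
  (\(q : Nat). vcons Nat (succ zero) ((\(a : Nat). a) (succ q)) (vcons Nat zero (succ zero) (vnil Nat))) (elimVec Nat (\(y : Nat). \(ω : Vec Nat y). Nat) (succ zero) (\(σ : Nat). \(η : Nat). \(ψ : Vec Nat σ). \(ν : Nat). ν) zero (vnil Nat))
  ~> vcons Nat (succ zero) ((\(q : Nat). q) (succ (elimVec Nat (\(a : Nat). \(y : Vec Nat a). Nat) (succ zero) (\(ω : Nat). \(σ : Nat). \(η : Vec Nat ω). \(ψ : Nat). ψ) zero (vnil Nat)))) (vcons Nat zero (succ zero) (vnil Nat))
  ~> vcons Nat (succ zero) (succ (elimVec Nat (\(q : Nat). \(a : Vec Nat q). Nat) (succ zero) (\(y : Nat). \(ω : Nat). \(σ : Vec Nat y). \(η : Nat). η) zero (vnil Nat))) (vcons Nat zero (succ zero) (vnil Nat))
  ~> vcons Nat (succ zero) (succ (succ zero)) (vcons Nat zero (succ zero) (vnil Nat))
inferred type:
  Vec Nat (succ (succ zero))


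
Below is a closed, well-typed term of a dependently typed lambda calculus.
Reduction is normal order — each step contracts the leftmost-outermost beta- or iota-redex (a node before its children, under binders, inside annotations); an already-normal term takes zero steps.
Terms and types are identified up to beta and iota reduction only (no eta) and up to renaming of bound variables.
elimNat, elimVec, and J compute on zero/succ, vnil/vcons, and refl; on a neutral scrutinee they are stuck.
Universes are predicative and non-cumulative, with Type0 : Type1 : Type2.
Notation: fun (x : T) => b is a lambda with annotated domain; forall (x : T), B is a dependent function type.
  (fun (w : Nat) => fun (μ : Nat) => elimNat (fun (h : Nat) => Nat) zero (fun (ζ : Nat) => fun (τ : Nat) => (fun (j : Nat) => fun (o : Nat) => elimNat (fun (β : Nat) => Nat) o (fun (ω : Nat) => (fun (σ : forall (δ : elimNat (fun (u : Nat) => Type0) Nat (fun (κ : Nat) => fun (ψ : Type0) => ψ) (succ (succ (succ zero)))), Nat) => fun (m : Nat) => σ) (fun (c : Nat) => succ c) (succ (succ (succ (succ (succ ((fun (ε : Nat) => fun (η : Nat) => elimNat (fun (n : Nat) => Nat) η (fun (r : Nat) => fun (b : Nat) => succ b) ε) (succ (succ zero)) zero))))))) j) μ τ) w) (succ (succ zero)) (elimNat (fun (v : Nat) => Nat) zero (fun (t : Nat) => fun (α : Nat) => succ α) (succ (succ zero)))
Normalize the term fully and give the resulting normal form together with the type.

reduced normal form:
  succ (succ (succ (succ zero)))
type:
  Nat
observation: normalization takes exactly 45 steps under the normal-order strategy.


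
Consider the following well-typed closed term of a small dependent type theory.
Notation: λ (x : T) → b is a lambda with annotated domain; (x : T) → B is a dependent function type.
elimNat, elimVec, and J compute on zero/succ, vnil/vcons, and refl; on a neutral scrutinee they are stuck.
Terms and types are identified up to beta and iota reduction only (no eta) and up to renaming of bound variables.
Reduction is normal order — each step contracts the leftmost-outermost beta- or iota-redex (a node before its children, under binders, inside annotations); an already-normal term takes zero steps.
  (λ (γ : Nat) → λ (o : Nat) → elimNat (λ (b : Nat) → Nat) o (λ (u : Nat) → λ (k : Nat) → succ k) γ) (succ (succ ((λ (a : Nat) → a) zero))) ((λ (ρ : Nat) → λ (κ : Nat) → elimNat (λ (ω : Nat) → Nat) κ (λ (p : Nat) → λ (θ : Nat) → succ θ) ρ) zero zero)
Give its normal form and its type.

reduced normal form:
  succ (succ zero)
type:
  Nat
observation: 13 normal-order steps normalize the term, beginning with a beta-redex.


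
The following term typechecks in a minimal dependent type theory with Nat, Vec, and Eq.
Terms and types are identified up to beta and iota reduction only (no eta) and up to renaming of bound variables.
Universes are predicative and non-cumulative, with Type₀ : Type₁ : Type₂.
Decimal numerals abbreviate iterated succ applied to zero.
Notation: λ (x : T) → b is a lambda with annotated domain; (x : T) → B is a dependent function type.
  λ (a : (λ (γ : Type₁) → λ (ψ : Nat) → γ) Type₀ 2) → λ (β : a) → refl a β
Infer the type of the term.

type:
  (a : Type₀) → (γ : a) → Eq a γ γ


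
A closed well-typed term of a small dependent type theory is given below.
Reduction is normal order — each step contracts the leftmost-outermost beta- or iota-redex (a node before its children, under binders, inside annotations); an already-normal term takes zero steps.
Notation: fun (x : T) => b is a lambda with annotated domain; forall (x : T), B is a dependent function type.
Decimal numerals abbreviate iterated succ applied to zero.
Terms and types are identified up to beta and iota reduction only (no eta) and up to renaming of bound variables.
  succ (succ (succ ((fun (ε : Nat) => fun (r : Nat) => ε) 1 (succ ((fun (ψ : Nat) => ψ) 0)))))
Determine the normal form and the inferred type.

resulting normal form:
  4
inferred type:
  Nat


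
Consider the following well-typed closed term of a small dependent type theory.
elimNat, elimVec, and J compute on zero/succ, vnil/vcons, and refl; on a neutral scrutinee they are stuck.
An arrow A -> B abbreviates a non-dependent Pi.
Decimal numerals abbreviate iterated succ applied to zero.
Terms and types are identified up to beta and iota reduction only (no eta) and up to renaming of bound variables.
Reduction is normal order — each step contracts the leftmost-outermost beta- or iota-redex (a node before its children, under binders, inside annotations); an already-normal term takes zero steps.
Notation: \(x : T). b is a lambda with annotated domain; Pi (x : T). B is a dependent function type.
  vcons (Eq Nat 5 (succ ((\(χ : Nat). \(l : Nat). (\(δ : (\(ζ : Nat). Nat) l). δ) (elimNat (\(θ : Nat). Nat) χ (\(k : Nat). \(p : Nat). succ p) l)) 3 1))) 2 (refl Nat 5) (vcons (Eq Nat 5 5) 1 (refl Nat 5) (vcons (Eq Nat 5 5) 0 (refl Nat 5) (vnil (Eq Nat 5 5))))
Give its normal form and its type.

reduced normal form:
  vcons (Eq Nat 5 5) 2 (refl Nat 5) (vcons (Eq Nat 5 5) 1 (refl Nat 5) (vcons (Eq Nat 5 5) 0 (refl Nat 5) (vnil (Eq Nat 5 5))))
the term's type:
  Vec (Eq Nat 5 5) 3
observation: the first redex contracted is a beta-redex; the normal form is reached in 7 normal-order steps.


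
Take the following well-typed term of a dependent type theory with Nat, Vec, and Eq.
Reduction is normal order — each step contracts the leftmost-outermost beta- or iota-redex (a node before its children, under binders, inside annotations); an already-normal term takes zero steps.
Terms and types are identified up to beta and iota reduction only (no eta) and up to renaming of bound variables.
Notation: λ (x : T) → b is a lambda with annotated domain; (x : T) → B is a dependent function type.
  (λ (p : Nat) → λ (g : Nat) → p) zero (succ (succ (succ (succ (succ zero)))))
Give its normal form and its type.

normal form:
  zero
type:
  Nat


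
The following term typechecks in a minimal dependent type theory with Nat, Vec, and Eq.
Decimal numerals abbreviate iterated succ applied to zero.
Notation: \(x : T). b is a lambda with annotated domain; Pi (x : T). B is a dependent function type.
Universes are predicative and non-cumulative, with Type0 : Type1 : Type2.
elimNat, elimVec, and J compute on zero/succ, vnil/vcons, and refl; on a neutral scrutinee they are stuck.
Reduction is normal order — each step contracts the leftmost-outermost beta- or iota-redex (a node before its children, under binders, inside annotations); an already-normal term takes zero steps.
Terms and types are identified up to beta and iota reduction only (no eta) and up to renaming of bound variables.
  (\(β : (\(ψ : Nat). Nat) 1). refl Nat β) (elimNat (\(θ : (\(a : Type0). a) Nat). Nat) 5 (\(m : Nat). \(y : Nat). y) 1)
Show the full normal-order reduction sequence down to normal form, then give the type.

normal-order reduction sequence:
  (\(β : (\(ψ : Nat). Nat) 1). refl Nat β) (elimNat (\(θ : (\(a : Type0). a) Nat). Nat) 5 (\(m : Nat). \(y : Nat). y) 1)
  ~> refl Nat (elimNat (\(β : (\(ψ : Type0). ψ) Nat). Nat) 5 (\(θ : Nat). \(a : Nat). a) 1)
  ~> refl Nat ((\(β : Nat). \(ψ : Nat). ψ) 0 (elimNat (\(θ : (\(a : Type0). a) Nat). Nat) 5 (\(m : Nat). \(y : Nat). y) 0))
  ~> refl Nat ((\(β : Nat). β) (elimNat (\(ψ : (\(θ : Type0). θ) Nat). Nat) 5 (\(a : Nat). \(m : Nat). m) 0))
  ~> refl Nat (elimNat (\(β : (\(ψ : Type0). ψ) Nat). Nat) 5 (\(θ : Nat). \(a : Nat). a) 0)
  ~> refl Nat 5
type:
  Eq Nat 5 5


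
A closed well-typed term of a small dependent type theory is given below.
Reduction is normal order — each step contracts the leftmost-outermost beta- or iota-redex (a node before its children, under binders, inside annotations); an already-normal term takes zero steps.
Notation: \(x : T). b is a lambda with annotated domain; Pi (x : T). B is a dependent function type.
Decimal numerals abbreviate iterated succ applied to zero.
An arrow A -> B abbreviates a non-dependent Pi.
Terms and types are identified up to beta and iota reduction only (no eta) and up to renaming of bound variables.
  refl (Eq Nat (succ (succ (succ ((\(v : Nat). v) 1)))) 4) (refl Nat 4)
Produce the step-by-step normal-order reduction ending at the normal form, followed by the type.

reduction (normal order):
  refl (Eq Nat (succ (succ (succ ((\(v : Nat). v) 1)))) 4) (refl Nat 4)
  ~> refl (Eq Nat 4 4) (refl Nat 4)
type:
  Eq (Eq Nat 4 4) (refl Nat 4) (refl Nat 4)


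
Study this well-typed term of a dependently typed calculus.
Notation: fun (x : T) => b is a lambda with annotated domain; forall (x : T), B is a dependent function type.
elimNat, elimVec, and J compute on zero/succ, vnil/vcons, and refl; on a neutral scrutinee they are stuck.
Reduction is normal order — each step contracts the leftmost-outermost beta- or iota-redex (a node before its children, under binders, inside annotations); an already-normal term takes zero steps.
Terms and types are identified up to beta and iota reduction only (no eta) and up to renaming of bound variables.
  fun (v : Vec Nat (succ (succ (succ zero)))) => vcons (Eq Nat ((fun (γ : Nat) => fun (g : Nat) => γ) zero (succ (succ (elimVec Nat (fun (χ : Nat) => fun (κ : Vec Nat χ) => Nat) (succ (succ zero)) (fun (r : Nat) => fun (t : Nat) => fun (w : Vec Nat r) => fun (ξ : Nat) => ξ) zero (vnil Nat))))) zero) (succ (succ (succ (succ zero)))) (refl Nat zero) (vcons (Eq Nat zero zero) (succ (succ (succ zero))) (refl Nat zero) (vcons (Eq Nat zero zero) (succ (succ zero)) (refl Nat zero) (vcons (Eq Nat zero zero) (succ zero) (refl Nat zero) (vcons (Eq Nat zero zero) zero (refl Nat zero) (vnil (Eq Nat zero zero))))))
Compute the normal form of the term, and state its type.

reduced normal form:
  fun (v : Vec Nat (succ (succ (succ zero)))) => vcons (Eq Nat zero zero) (succ (succ (succ (succ zero)))) (refl Nat zero) (vcons (Eq Nat zero zero) (succ (succ (succ zero))) (refl Nat zero) (vcons (Eq Nat zero zero) (succ (succ zero)) (refl Nat zero) (vcons (Eq Nat zero zero) (succ zero) (refl Nat zero) (vcons (Eq Nat zero zero) zero (refl Nat zero) (vnil (Eq Nat zero zero))))))
type:
  forall (v : Vec Nat (succ (succ (succ zero)))), Vec (Eq Nat zero zero) (succ (succ (succ (succ (succ zero)))))
observation: reduction starts at a beta-redex, and 2 normal-order steps reach the normal form.


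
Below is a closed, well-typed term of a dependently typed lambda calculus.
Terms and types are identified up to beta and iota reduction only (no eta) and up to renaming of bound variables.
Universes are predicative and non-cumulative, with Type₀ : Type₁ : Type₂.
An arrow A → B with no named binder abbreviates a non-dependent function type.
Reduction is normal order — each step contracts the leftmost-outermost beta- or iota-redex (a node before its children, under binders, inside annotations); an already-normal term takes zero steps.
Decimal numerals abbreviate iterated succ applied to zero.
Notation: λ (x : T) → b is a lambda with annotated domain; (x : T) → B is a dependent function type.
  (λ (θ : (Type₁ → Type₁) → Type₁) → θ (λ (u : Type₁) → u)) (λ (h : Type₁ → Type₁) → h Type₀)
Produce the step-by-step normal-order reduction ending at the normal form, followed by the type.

reduction (normal order):
  (λ (θ : (Type₁ → Type₁) → Type₁) → θ (λ (u : Type₁) → u)) (λ (h : Type₁ → Type₁) → h Type₀)
  ~> (λ (θ : Type₁ → Type₁) → θ Type₀) (λ (u : Type₁) → u)
  ~> (λ (θ : Type₁) → θ) Type₀
  ~> Type₀
type:
  Type₁


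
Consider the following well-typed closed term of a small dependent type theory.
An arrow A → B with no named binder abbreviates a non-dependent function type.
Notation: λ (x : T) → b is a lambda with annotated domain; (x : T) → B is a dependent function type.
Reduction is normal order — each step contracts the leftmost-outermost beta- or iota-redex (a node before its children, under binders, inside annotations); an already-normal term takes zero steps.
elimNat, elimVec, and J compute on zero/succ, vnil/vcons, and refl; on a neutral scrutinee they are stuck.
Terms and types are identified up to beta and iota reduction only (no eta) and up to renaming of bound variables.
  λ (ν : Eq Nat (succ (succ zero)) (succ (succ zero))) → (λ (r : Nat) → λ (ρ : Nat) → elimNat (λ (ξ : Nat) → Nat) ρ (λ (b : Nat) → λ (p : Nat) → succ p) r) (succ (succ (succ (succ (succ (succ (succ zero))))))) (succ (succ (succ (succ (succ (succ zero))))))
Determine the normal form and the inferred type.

normal form:
  λ (ν : Eq Nat (succ (succ zero)) (succ (succ zero))) → succ (succ (succ (succ (succ (succ (succ (succ (succ (succ (succ (succ (succ zero))))))))))))
inferred type:
  Eq Nat (succ (succ zero)) (succ (succ zero)) → Nat
observation: the leftmost-outermost redex is a beta-redex, and normalization takes 24 steps.


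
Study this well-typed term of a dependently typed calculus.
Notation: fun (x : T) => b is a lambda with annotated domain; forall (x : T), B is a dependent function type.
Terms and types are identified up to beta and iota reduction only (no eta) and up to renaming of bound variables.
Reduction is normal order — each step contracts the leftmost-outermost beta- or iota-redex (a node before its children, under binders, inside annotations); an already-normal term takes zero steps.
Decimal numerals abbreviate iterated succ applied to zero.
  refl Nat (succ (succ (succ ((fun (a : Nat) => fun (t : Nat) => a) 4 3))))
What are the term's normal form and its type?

reduced normal form:
  refl Nat 7
the term's type:
  Eq Nat 7 7


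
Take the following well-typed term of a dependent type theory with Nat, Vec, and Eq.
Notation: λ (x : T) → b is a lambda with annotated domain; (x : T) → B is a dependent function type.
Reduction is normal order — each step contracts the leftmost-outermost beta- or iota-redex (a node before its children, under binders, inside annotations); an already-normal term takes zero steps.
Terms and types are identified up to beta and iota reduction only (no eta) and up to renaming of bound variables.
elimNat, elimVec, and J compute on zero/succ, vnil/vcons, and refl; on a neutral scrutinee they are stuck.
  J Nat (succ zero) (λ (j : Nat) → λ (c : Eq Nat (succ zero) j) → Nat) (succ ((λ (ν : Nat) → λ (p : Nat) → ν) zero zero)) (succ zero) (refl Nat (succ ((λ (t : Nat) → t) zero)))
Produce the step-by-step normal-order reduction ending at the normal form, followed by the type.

reduction (normal order):
  J Nat (succ zero) (λ (j : Nat) → λ (c : Eq Nat (succ zero) j) → Nat) (succ ((λ (ν : Nat) → λ (p : Nat) → ν) zero zero)) (succ zero) (refl Nat (succ ((λ (t : Nat) → t) zero)))
  ~> succ ((λ (j : Nat) → λ (c : Nat) → j) zero zero)
  ~> succ ((λ (j : Nat) → zero) zero)
  ~> succ zero
inferred type:
  Nat


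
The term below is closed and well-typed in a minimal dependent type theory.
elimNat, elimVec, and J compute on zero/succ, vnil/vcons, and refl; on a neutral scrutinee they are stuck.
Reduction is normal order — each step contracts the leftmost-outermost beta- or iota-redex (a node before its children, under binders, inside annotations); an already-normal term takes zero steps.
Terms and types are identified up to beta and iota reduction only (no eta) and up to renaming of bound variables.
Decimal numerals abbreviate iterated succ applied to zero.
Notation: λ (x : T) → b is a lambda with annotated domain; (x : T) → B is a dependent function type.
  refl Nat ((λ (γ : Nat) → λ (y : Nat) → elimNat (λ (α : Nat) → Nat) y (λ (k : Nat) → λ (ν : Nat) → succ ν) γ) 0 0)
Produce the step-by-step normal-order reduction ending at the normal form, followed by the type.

normal-order reduction:
  refl Nat ((λ (γ : Nat) → λ (y : Nat) → elimNat (λ (α : Nat) → Nat) y (λ (k : Nat) → λ (ν : Nat) → succ ν) γ) 0 0)
  ~> refl Nat ((λ (γ : Nat) → elimNat (λ (y : Nat) → Nat) γ (λ (α : Nat) → λ (k : Nat) → succ k) 0) 0)
  ~> refl Nat (elimNat (λ (γ : Nat) → Nat) 0 (λ (y : Nat) → λ (α : Nat) → succ α) 0)
  ~> refl Nat 0
type:
  Eq Nat 0 0


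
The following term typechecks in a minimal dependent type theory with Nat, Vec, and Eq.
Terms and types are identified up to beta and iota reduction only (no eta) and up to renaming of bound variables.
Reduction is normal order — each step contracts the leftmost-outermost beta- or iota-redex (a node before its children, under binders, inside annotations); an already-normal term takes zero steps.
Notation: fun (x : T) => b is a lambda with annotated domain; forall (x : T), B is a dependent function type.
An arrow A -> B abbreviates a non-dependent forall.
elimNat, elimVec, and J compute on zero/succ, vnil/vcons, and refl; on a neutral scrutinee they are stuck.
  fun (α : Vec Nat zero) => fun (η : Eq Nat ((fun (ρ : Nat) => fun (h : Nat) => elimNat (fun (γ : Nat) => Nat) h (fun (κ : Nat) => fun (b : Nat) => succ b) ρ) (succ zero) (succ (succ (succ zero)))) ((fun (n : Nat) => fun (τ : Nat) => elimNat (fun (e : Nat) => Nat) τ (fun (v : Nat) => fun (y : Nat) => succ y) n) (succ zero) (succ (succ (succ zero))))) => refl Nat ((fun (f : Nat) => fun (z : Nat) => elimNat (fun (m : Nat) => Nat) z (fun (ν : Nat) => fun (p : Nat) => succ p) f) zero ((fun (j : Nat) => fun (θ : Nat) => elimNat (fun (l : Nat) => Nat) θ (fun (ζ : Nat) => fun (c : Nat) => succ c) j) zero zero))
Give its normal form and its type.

reduced normal form:
  fun (α : Vec Nat zero) => fun (η : Eq Nat (succ (succ (succ (succ zero)))) (succ (succ (succ (succ zero))))) => refl Nat zero
inferred type:
  Vec Nat zero -> Eq Nat (succ (succ (succ (succ zero)))) (succ (succ (succ (succ zero)))) -> Eq Nat zero zero
observation: the leftmost-outermost redex is a beta-redex, and normalization takes 18 steps.


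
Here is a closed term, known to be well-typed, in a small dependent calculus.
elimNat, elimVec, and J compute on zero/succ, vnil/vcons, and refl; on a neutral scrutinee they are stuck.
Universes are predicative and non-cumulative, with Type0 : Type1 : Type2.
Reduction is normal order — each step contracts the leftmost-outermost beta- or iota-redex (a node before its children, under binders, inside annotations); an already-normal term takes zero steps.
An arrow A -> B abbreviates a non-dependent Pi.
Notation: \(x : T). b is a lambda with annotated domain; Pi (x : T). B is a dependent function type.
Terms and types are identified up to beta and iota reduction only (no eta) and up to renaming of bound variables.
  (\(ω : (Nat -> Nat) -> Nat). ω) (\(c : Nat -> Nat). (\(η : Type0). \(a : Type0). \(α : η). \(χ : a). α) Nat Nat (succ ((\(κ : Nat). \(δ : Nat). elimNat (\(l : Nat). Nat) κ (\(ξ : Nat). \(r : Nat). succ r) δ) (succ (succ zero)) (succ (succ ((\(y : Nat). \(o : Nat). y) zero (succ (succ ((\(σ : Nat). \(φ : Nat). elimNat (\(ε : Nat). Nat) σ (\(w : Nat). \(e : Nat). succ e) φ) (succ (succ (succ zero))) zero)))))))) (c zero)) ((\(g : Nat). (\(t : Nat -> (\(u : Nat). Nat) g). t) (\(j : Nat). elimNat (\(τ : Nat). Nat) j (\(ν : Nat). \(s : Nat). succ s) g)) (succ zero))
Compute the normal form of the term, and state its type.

normal form:
  succ (succ (succ (succ (succ zero))))
type:
  Nat
observation: reduction starts at a beta-redex, and 17 normal-order steps reach the normal form.


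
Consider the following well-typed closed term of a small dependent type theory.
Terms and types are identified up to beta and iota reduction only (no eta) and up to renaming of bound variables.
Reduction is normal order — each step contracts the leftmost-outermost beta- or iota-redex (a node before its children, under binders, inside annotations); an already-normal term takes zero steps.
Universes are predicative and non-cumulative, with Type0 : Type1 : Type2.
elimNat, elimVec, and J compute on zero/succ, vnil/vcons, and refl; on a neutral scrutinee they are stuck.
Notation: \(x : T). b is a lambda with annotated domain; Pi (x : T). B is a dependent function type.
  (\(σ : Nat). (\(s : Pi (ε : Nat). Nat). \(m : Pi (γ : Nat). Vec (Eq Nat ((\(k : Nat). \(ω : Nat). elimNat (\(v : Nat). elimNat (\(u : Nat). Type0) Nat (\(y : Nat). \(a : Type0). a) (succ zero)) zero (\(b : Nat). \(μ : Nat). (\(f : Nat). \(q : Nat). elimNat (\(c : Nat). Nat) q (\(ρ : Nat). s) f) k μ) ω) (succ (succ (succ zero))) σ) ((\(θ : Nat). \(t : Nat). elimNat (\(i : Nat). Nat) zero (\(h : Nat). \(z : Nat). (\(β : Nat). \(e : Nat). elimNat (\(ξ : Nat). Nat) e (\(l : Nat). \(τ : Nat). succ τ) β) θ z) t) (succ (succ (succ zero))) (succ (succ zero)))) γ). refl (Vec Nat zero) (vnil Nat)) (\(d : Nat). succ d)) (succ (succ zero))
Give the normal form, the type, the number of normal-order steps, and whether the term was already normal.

resulting normal form:
  \(σ : Pi (s : Nat). Vec (Eq Nat (succ (succ (succ (succ (succ (succ zero)))))) (succ (succ (succ (succ (succ (succ zero))))))) s). refl (Vec Nat zero) (vnil Nat)
type:
  Pi (σ : Pi (s : Nat). Vec (Eq Nat (succ (succ (succ (succ (succ (succ zero)))))) (succ (succ (succ (succ (succ (succ zero))))))) s). Eq (Vec Nat zero) (vnil Nat) (vnil Nat)
reduction steps (normal order): 68
started in normal form: no
first contracted redex: a beta-redex


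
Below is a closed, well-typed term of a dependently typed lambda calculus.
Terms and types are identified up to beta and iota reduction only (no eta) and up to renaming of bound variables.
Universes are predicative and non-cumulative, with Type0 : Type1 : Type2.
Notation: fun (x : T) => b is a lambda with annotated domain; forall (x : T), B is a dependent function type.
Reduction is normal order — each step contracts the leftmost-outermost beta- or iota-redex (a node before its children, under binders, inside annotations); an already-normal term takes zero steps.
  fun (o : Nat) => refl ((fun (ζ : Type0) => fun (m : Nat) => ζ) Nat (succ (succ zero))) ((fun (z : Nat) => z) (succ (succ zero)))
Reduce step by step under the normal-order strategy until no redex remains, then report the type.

reduction (normal order):
  fun (o : Nat) => refl ((fun (ζ : Type0) => fun (m : Nat) => ζ) Nat (succ (succ zero))) ((fun (z : Nat) => z) (succ (succ zero)))
  ~> fun (o : Nat) => refl ((fun (ζ : Nat) => Nat) (succ (succ zero))) ((fun (m : Nat) => m) (succ (succ zero)))
  ~> fun (o : Nat) => refl Nat ((fun (ζ : Nat) => ζ) (succ (succ zero)))
  ~> fun (o : Nat) => refl Nat (succ (succ zero))
inferred type:
  forall (o : Nat), Eq Nat (succ (succ zero)) (succ (succ zero))


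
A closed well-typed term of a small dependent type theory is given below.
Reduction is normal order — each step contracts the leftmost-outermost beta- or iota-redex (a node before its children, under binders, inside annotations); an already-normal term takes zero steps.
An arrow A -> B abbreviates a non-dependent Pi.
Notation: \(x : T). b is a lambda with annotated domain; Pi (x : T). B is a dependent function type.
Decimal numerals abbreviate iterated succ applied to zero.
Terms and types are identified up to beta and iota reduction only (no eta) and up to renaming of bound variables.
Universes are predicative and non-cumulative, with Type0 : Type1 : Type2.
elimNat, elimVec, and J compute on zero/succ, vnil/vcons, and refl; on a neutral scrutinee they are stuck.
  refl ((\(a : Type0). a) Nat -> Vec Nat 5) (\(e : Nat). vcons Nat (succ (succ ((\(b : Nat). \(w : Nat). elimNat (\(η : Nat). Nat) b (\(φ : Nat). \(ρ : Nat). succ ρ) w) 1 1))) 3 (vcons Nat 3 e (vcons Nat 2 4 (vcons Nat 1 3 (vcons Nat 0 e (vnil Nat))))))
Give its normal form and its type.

reduced normal form:
  refl (Nat -> Vec Nat 5) (\(a : Nat). vcons Nat 4 3 (vcons Nat 3 a (vcons Nat 2 4 (vcons Nat 1 3 (vcons Nat 0 a (vnil Nat))))))
inferred type:
  Eq (Nat -> Vec Nat 5) (\(a : Nat). vcons Nat 4 3 (vcons Nat 3 a (vcons Nat 2 4 (vcons Nat 1 3 (vcons Nat 0 a (vnil Nat)))))) (\(e : Nat). vcons Nat 4 3 (vcons Nat 3 e (vcons Nat 2 4 (vcons Nat 1 3 (vcons Nat 0 e (vnil Nat))))))


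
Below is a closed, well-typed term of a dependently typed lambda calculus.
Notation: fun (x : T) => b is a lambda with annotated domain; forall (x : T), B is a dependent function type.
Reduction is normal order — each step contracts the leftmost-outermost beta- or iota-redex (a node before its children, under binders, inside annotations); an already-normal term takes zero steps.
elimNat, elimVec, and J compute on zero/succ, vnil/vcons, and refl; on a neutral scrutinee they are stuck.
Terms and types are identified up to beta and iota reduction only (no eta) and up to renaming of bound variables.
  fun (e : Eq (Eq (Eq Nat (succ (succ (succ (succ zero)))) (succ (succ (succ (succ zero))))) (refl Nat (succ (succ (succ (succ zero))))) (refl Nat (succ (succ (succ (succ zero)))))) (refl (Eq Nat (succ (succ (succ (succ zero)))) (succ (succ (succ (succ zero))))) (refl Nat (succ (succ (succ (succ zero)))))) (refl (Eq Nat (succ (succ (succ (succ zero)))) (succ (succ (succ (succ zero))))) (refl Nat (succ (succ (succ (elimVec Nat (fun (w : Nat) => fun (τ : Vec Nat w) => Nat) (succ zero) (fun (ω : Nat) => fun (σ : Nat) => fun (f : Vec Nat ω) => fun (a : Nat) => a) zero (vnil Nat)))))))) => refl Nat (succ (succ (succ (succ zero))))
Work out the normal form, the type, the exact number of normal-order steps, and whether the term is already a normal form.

reduced normal form:
  fun (e : Eq (Eq (Eq Nat (succ (succ (succ (succ zero)))) (succ (succ (succ (succ zero))))) (refl Nat (succ (succ (succ (succ zero))))) (refl Nat (succ (succ (succ (succ zero)))))) (refl (Eq Nat (succ (succ (succ (succ zero)))) (succ (succ (succ (succ zero))))) (refl Nat (succ (succ (succ (succ zero)))))) (refl (Eq Nat (succ (succ (succ (succ zero)))) (succ (succ (succ (succ zero))))) (refl Nat (succ (succ (succ (succ zero))))))) => refl Nat (succ (succ (succ (succ zero))))
inferred type:
  forall (e : Eq (Eq (Eq Nat (succ (succ (succ (succ zero)))) (succ (succ (succ (succ zero))))) (refl Nat (succ (succ (succ (succ zero))))) (refl Nat (succ (succ (succ (succ zero)))))) (refl (Eq Nat (succ (succ (succ (succ zero)))) (succ (succ (succ (succ zero))))) (refl Nat (succ (succ (succ (succ zero)))))) (refl (Eq Nat (succ (succ (succ (succ zero)))) (succ (succ (succ (succ zero))))) (refl Nat (succ (succ (succ (succ zero))))))), Eq Nat (succ (succ (succ (succ zero)))) (succ (succ (succ (succ zero))))
normal-order step count: 1
term was already normal: no
first redex: an elimVec iota-redex


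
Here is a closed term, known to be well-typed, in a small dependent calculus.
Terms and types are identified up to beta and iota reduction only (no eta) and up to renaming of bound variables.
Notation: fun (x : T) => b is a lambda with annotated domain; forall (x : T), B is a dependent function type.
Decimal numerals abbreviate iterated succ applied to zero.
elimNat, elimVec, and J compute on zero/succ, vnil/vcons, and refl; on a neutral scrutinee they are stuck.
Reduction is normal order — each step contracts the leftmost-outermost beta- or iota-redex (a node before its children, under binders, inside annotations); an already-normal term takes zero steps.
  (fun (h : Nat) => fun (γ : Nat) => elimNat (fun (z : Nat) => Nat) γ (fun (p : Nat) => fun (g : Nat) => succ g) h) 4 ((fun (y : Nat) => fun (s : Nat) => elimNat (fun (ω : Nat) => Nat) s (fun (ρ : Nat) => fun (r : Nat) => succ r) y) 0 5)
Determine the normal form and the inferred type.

resulting normal form:
  9
inferred type:
  Nat


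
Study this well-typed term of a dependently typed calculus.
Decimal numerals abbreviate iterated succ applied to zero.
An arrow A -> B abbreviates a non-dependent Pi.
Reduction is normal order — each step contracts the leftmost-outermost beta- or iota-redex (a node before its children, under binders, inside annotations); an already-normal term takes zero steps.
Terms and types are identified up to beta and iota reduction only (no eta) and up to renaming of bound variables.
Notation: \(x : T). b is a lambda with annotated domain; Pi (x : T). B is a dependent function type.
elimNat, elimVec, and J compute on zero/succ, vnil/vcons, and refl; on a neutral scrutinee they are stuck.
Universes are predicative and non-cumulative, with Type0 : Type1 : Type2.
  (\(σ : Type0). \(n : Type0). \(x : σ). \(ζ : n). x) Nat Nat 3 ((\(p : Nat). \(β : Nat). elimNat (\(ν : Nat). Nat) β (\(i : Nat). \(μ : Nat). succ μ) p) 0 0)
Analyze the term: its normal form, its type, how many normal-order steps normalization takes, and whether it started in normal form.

resulting normal form:
  3
type:
  Nat
normal-order step count: 4
already normal: no
first contracted redex: a beta-redex


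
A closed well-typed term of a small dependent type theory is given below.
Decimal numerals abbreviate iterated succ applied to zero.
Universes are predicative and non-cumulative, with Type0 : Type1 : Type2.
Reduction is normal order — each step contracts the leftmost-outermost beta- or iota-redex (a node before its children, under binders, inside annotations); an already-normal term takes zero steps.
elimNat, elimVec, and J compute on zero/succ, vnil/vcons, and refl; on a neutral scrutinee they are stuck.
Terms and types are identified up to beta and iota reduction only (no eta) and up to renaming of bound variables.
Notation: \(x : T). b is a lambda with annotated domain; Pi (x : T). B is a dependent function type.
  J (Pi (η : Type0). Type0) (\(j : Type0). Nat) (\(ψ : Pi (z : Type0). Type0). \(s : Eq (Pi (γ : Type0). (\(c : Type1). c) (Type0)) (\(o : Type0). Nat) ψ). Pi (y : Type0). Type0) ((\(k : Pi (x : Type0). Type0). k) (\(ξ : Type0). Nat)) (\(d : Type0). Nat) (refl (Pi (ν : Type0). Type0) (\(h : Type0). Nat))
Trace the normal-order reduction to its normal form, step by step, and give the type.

normal-order reduction sequence:
  J (Pi (η : Type0). Type0) (\(j : Type0). Nat) (\(ψ : Pi (z : Type0). Type0). \(s : Eq (Pi (γ : Type0). (\(c : Type1). c) (Type0)) (\(o : Type0). Nat) ψ). Pi (y : Type0). Type0) ((\(k : Pi (x : Type0). Type0). k) (\(ξ : Type0). Nat)) (\(d : Type0). Nat) (refl (Pi (ν : Type0). Type0) (\(h : Type0). Nat))
  ~> (\(η : Pi (j : Type0). Type0). η) (\(ψ : Type0). Nat)
  ~> \(η : Type0). Nat
type:
  Pi (η : Type0). Type0
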